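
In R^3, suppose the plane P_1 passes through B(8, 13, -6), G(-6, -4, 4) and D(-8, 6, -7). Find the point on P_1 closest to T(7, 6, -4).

(6, 8, -2)

BG = (-14, -17, 10), BD = (-16, -7, -1); a normal to P_1 is BG × BD = (87, -174, -174).
Using B: P_1 has equation 87x - 174y - 174z = -522.
Foot = T − λn with λ = (n·T − d)/|n|² = (261 − (-522))/68121 = 1/87.
Foot = (7, 6, -4) − (1/87)·(87, -174, -174) = (6, 8, -2).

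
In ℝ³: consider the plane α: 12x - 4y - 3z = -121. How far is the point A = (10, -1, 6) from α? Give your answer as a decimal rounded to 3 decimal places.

17.462

n·A − d = (12)·(10) + (-4)·(-1) + (-3)·(6) − (-121) = 227; |n| = √169.
Distance = |227| / √169 = 227/√169 ≈ 17.462.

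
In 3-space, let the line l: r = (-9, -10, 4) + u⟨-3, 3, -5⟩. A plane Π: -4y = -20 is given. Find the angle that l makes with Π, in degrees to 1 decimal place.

27.2

sin θ = |n·v| / (|n||v|) = |-12| / (√16 · √43) = 0.45750.
θ ≈ 27.2°.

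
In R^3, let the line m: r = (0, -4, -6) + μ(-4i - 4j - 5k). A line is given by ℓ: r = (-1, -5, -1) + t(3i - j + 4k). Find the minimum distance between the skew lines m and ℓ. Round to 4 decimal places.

Common perpendicular direction n = (-4, -4, -5) × (3, -1, 4) = (-21, 1, 16).
With w = (-1, -5, -1) − (0, -4, -6) = (-1, -1, 5), w · n = 100.
Distance = |w · n| / |n| = |100| / √698 ≈ 3.7851.

3.7851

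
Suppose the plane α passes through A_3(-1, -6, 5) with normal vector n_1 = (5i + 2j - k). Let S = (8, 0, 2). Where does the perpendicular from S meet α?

α: n_1·r = n_1·A_3 gives 5x + 2y - z = -22.
Foot = S − λn with λ = (n·S − d)/|n|² = (38 − (-22))/30 = 2.
Foot = (8, 0, 2) − 2·(5, 2, -1) = (-2, -4, 4).

(-2, -4, 4)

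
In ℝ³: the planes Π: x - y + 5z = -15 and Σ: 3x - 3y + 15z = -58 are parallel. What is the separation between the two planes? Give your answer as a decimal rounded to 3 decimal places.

Rescale Σ by 1/3: x - y + 5z = -58/3. Then distance = |-15 − (-58/3)| / √27 ≈ 0.834.

0.834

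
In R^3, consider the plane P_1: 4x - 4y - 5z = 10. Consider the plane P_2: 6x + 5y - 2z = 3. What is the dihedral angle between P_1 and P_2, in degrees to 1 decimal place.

cos θ = |n₁·n₂| / (|n₁||n₂|) = |14| / (√57 · √65).
θ = arccos(0.23000) ≈ 76.7°.

76.7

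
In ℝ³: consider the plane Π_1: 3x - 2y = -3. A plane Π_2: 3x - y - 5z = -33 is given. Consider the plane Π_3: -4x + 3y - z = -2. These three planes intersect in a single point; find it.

(-1, 0, 6)

Solving the 3×3 linear system 3x - 2y = -3, 3x - y - 5z = -33, -4x + 3y - z = -2 (e.g. by elimination or Cramer's rule, determinant = 2) gives (-1, 0, 6).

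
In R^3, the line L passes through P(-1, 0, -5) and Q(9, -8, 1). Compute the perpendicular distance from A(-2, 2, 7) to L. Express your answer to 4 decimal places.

11.7652

A direction vector for L is Q − P = (10, -8, 6).
Taking (-1, 0, -5) on L with direction v = (10, -8, 6): w = A − (-1, 0, -5) = (-1, 2, 12), and w × v = (108, 126, -12).
Distance = |w × v| / |v| = √27684 / √200 ≈ 11.7652.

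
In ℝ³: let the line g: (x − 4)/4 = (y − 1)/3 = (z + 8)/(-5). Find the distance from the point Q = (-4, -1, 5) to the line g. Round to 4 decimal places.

4.9820

g has direction (4, 3, -5) through (4, 1, -8).
Taking (4, 1, -8) on g with direction v = (4, 3, -5): w = Q − (4, 1, -8) = (-8, -2, 13), and w × v = (-29, 12, -16).
Distance = |w × v| / |v| = √1241 / √50 ≈ 4.9820.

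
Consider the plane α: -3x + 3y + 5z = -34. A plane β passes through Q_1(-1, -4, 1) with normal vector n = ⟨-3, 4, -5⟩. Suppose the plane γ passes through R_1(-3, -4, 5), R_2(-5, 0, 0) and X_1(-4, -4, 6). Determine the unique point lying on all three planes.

β: n·r = n·Q_1 gives -3x + 4y - 5z = -18.
R_1R_2 = (-2, 4, -5), R_1X_1 = (-1, 0, 1); a normal to γ is R_1R_2 × R_1X_1 = (4, 7, 4).
Using R_1: γ has equation 4x + 7y + 4z = -20.
Solving the 3×3 linear system -3x + 3y + 5z = -34, -3x + 4y - 5z = -18, 4x + 7y + 4z = -20 (e.g. by elimination or Cramer's rule, determinant = -362) gives (4, -4, -2).

(4, -4, -2)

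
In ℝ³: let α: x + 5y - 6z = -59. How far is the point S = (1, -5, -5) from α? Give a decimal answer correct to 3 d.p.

n·S − d = (1)·(1) + (5)·(-5) + (-6)·(-5) − (-59) = 65; |n| = √62.
Distance = |65| / √62 = 65/√62 ≈ 8.255.

8.255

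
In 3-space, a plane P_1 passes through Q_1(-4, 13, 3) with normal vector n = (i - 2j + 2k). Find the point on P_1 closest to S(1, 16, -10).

P_1: n·r = n·Q_1 gives x - 2y + 2z = -24.
Foot = S − λn with λ = (n·S − d)/|n|² = (-51 − (-24))/9 = -3.
Foot = (1, 16, -10) − (-3)·(1, -2, 2) = (4, 10, -4).

(4, 10, -4)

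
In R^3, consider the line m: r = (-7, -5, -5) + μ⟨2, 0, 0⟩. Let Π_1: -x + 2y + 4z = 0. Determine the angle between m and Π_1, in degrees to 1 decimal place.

12.6

sin θ = |n·v| / (|n||v|) = |-2| / (√21 · √4) = 0.21822.
θ ≈ 12.6°.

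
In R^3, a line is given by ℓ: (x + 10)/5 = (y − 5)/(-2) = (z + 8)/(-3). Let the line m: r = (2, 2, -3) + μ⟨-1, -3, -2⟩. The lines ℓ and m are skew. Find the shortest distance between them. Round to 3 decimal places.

ℓ has direction (5, -2, -3) through (-10, 5, -8).
Common perpendicular direction n = (5, -2, -3) × (-1, -3, -2) = (-5, 13, -17).
With w = (2, 2, -3) − (-10, 5, -8) = (12, -3, 5), w · n = -184.
Distance = |w · n| / |n| = |-184| / √483 ≈ 8.372.

8.372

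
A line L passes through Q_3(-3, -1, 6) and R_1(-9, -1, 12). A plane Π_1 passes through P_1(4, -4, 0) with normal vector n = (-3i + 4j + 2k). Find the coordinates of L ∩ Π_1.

A direction vector for L is R_1 − Q_3 = (-6, 0, 6).
Π_1: n·r = n·P_1 gives -3x + 4y + 2z = -28.
Substitute r = (-3, -1, 6) + t(-6, 0, 6) into the plane: 17 + 30t = -28, so t = -3/2.
Intersection: (-3, -1, 6) + (-3/2)·(-6, 0, 6) = (6, -1, -3).

(6, -1, -3)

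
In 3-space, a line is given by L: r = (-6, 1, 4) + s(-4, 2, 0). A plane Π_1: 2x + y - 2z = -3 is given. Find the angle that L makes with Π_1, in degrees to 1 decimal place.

sin θ = |n·v| / (|n||v|) = |-6| / (√9 · √20) = 0.44721.
θ ≈ 26.6°.

26.6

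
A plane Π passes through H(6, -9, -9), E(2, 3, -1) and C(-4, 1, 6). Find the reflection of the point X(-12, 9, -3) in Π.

(8, 5, 13)

HE = (-4, 12, 8), HC = (-10, 10, 15); a normal to Π is HE × HC = (100, -20, 80).
Using H: Π has equation 100x - 20y + 80z = 60.
λ = (n·X − d)/|n|² = (-1620 − 60)/16800 = -1/10.
Reflection = X − 2λn = (-12, 9, -3) − (-1/5)·(100, -20, 80) = (8, 5, 13).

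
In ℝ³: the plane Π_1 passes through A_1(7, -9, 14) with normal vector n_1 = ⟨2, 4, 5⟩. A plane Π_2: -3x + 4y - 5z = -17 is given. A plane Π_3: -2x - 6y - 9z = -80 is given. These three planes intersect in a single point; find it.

Π_1: n_1·r = n_1·A_1 gives 2x + 4y + 5z = 48.
Solving the 3×3 linear system 2x + 4y + 5z = 48, -3x + 4y - 5z = -17, -2x - 6y - 9z = -80 (e.g. by elimination or Cramer's rule, determinant = -70) gives (1, 4, 6).

(1, 4, 6)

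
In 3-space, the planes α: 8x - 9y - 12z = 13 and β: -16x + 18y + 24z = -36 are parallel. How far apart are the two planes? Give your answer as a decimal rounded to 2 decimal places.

Rescale β by 1/(-2): 8x - 9y - 12z = 18. Then distance = |13 − 18| / √289 ≈ 0.29.

0.29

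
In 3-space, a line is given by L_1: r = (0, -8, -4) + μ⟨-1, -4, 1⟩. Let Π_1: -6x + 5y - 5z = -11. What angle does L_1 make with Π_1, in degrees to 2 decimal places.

28.88

sin θ = |n·v| / (|n||v|) = |-19| / (√86 · √18) = 0.48291.
θ ≈ 28.88°.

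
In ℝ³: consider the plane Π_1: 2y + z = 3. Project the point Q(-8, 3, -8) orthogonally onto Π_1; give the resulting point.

(-8, 5, -7)

Foot = Q − λn with λ = (n·Q − d)/|n|² = (-2 − 3)/5 = -1.
Foot = (-8, 3, -8) − (-1)·(0, 2, 1) = (-8, 5, -7).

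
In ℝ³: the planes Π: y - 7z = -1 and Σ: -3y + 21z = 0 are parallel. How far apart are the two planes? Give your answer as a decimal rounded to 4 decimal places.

Rescale Σ by 1/(-3): y - 7z = 0. Then distance = |-1 − 0| / √50 ≈ 0.1414.

0.1414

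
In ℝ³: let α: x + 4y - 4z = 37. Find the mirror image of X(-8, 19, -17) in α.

λ = (n·X − d)/|n|² = (136 − 37)/33 = 3.
Reflection = X − 2λn = (-8, 19, -17) − 6·(1, 4, -4) = (-14, -5, 7).

(-14, -5, 7)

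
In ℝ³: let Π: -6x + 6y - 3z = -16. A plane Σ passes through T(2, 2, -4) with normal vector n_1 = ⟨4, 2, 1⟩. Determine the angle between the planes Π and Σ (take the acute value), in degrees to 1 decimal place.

Σ: n_1·r = n_1·T gives 4x + 2y + z = 8.
cos θ = |n₁·n₂| / (|n₁||n₂|) = |-15| / (√81 · √21).
θ = arccos(0.36370) ≈ 68.7°.

68.7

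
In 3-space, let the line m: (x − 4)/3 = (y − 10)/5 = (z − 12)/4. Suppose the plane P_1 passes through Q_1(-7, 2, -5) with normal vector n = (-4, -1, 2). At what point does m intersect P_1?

m has direction (3, 5, 4) through (4, 10, 12).
P_1: n·r = n·Q_1 gives -4x - y + 2z = 16.
Substitute r = (4, 10, 12) + t(3, 5, 4) into the plane: -2 + (-9)t = 16, so t = -2.
Intersection: (4, 10, 12) + (-2)·(3, 5, 4) = (-2, 0, 4).

(-2, 0, 4)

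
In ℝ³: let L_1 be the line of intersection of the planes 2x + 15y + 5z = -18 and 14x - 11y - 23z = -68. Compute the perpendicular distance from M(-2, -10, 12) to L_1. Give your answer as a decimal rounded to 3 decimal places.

Direction of L_1: (2, 15, 5) × (14, -11, -23) = (-290, 116, -232).
A point on L_1: solving the two plane equations with x = 6 gives (6, -5, 9).
Taking (6, -5, 9) on L_1 with direction v = (-290, 116, -232): w = M − (6, -5, 9) = (-8, -5, 3), and w × v = (812, -2726, -2378).
Distance = |w × v| / |v| = √13745304 / √151380 ≈ 9.529.

9.529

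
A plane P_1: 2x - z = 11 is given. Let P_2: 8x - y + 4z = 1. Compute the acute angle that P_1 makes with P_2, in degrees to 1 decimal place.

53.4

cos θ = |n₁·n₂| / (|n₁||n₂|) = |12| / (√5 · √81).
θ = arccos(0.59628) ≈ 53.4°.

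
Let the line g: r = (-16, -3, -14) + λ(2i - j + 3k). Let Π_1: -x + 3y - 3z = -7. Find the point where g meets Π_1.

(-8, -7, -2)

Substitute r = (-16, -3, -14) + t(2, -1, 3) into the plane: 49 + (-14)t = -7, so t = 4.
Intersection: (-16, -3, -14) + 4·(2, -1, 3) = (-8, -7, -2).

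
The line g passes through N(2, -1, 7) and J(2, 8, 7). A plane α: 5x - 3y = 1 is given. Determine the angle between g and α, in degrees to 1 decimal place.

A direction vector for g is J − N = (0, 9, 0).
sin θ = |n·v| / (|n||v|) = |-27| / (√34 · √81) = 0.51450.
θ ≈ 31.0°.

31.0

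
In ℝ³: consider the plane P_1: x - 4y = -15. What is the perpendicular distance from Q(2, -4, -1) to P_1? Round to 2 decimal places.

8.00

n·Q − d = (1)·(2) + (-4)·(-4) + (0)·(-1) − (-15) = 33; |n| = √17.
Distance = |33| / √17 = 33/√17 ≈ 8.00.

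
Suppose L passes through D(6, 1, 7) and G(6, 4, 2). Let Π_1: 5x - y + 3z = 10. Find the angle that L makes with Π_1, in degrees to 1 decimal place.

A direction vector for L is G − D = (0, 3, -5).
sin θ = |n·v| / (|n||v|) = |-18| / (√35 · √34) = 0.52179.
θ ≈ 31.5°.

31.5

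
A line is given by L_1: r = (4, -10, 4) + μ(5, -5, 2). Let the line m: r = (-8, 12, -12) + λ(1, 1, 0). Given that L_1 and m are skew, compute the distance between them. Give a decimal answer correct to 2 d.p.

8.85

Common perpendicular direction n = (5, -5, 2) × (1, 1, 0) = (-2, 2, 10).
With w = (-8, 12, -12) − (4, -10, 4) = (-12, 22, -16), w · n = -92.
Distance = |w · n| / |n| = |-92| / √108 ≈ 8.85.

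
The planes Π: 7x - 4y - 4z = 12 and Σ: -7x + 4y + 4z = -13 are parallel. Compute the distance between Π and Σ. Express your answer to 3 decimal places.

0.111

Rescale Σ by 1/(-1): 7x - 4y - 4z = 13. Then distance = |12 − 13| / √81 ≈ 0.111.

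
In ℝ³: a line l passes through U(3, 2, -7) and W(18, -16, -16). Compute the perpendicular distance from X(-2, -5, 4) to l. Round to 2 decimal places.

13.83

A direction vector for l is W − U = (15, -18, -9).
Taking (3, 2, -7) on l with direction v = (15, -18, -9): w = X − (3, 2, -7) = (-5, -7, 11), and w × v = (261, 120, 195).
Distance = |w × v| / |v| = √120546 / √630 ≈ 13.83.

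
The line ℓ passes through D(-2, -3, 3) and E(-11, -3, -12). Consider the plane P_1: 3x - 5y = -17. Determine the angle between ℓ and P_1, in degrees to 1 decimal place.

15.3

A direction vector for ℓ is E − D = (-9, 0, -15).
sin θ = |n·v| / (|n||v|) = |-27| / (√34 · √306) = 0.26471.
θ ≈ 15.3°.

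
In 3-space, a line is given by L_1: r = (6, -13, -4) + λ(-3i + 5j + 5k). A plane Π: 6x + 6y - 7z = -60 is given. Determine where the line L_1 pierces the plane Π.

Substitute r = (6, -13, -4) + t(-3, 5, 5) into the plane: -14 + (-23)t = -60, so t = 2.
Intersection: (6, -13, -4) + 2·(-3, 5, 5) = (0, -3, 6).

(0, -3, 6)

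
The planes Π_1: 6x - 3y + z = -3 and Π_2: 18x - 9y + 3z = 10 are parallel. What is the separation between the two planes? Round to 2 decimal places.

0.93

Rescale Π_2 by 1/3: 6x - 3y + z = 10/3. Then distance = |-3 − (10/3)| / √46 ≈ 0.93.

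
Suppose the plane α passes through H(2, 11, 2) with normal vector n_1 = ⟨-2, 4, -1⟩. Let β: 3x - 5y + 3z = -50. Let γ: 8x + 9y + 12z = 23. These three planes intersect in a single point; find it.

(-5, 7, 0)

α: n_1·r = n_1·H gives -2x + 4y - z = 38.
Solving the 3×3 linear system -2x + 4y - z = 38, 3x - 5y + 3z = -50, 8x + 9y + 12z = 23 (e.g. by elimination or Cramer's rule, determinant = 59) gives (-5, 7, 0).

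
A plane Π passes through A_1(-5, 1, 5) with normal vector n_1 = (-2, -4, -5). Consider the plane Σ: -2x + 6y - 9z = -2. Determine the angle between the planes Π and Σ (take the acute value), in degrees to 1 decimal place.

Π: n_1·r = n_1·A_1 gives -2x - 4y - 5z = -19.
cos θ = |n₁·n₂| / (|n₁||n₂|) = |25| / (√45 · √121).
θ = arccos(0.33880) ≈ 70.2°.

70.2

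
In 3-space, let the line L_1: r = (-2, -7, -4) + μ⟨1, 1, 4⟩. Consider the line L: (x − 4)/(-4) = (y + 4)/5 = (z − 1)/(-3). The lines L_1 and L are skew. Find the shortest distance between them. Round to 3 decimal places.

4.729

L has direction (-4, 5, -3) through (4, -4, 1).
Common perpendicular direction n = (1, 1, 4) × (-4, 5, -3) = (-23, -13, 9).
With w = (4, -4, 1) − (-2, -7, -4) = (6, 3, 5), w · n = -132.
Distance = |w · n| / |n| = |-132| / √779 ≈ 4.729.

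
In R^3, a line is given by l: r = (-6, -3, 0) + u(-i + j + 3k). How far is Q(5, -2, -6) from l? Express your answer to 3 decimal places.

Taking (-6, -3, 0) on l with direction v = (-1, 1, 3): w = Q − (-6, -3, 0) = (11, 1, -6), and w × v = (9, -27, 12).
Distance = |w × v| / |v| = √954 / √11 ≈ 9.313.

9.313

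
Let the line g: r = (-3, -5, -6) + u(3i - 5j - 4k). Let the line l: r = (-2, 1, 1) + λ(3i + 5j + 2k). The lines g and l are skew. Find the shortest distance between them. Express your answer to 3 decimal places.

3.078

Common perpendicular direction n = (3, -5, -4) × (3, 5, 2) = (10, -18, 30).
With w = (-2, 1, 1) − (-3, -5, -6) = (1, 6, 7), w · n = 112.
Distance = |w · n| / |n| = |112| / √1324 ≈ 3.078.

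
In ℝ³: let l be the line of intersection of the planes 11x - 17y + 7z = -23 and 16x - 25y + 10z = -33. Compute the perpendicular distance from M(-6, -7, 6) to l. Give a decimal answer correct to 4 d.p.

Direction of l: (11, -17, 7) × (16, -25, 10) = (5, 2, -3).
A point on l: solving the two plane equations with x = -3 gives (-3, -1, -1).
Taking (-3, -1, -1) on l with direction v = (5, 2, -3): w = M − (-3, -1, -1) = (-3, -6, 7), and w × v = (4, 26, 24).
Distance = |w × v| / |v| = √1268 / √38 ≈ 5.7765.

5.7765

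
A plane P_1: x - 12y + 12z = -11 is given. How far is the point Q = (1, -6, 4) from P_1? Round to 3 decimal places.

7.765

n·Q − d = (1)·(1) + (-12)·(-6) + (12)·(4) − (-11) = 132; |n| = √289.
Distance = |132| / √289 = 132/√289 ≈ 7.765.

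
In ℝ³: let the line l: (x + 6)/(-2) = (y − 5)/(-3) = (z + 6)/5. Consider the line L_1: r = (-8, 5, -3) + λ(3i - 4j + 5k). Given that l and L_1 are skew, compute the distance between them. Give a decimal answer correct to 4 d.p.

1.3380

l has direction (-2, -3, 5) through (-6, 5, -6).
Common perpendicular direction n = (-2, -3, 5) × (3, -4, 5) = (5, 25, 17).
With w = (-8, 5, -3) − (-6, 5, -6) = (-2, 0, 3), w · n = 41.
Distance = |w · n| / |n| = |41| / √939 ≈ 1.3380.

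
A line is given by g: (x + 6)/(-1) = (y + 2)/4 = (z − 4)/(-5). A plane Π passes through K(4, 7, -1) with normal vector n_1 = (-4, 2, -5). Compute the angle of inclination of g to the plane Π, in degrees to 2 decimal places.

58.33

g has direction (-1, 4, -5) through (-6, -2, 4).
Π: n_1·r = n_1·K gives -4x + 2y - 5z = 3.
sin θ = |n·v| / (|n||v|) = |37| / (√45 · √42) = 0.85108.
θ ≈ 58.33°.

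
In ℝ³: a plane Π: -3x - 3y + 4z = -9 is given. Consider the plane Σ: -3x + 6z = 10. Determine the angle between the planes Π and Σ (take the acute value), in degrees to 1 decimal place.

32.5

cos θ = |n₁·n₂| / (|n₁||n₂|) = |33| / (√34 · √45).
θ = arccos(0.84366) ≈ 32.5°.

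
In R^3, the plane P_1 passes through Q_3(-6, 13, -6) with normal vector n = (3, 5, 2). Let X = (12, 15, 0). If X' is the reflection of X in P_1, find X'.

P_1: n·r = n·Q_3 gives 3x + 5y + 2z = 35.
λ = (n·X − d)/|n|² = (111 − 35)/38 = 2.
Reflection = X − 2λn = (12, 15, 0) − 4·(3, 5, 2) = (0, -5, -8).

(0, -5, -8)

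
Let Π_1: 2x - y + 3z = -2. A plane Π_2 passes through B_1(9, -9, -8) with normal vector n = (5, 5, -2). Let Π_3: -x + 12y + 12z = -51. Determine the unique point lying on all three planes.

Π_2: n·r = n·B_1 gives 5x + 5y - 2z = 16.
Solving the 3×3 linear system 2x - y + 3z = -2, 5x + 5y - 2z = 16, -x + 12y + 12z = -51 (e.g. by elimination or Cramer's rule, determinant = 421) gives (3, -1, -3).

(3, -1, -3)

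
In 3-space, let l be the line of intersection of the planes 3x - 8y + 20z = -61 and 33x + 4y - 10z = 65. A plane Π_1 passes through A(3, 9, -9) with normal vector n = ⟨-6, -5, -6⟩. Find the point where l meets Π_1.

(1, 3, -2)

Direction of l: (3, -8, 20) × (33, 4, -10) = (0, 690, 276).
A point on l: solving the two plane equations with y = -12 gives (1, -12, -8).
Π_1: n·r = n·A gives -6x - 5y - 6z = -9.
Substitute r = (1, -12, -8) + t(0, 690, 276) into the plane: 102 + (-5106)t = -9, so t = 1/46.
Intersection: (1, -12, -8) + (1/46)·(0, 690, 276) = (1, 3, -2).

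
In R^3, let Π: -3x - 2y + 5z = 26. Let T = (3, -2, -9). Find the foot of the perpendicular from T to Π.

(-3, -6, 1)

Foot = T − λn with λ = (n·T − d)/|n|² = (-50 − 26)/38 = -2.
Foot = (3, -2, -9) − (-2)·(-3, -2, 5) = (-3, -6, 1).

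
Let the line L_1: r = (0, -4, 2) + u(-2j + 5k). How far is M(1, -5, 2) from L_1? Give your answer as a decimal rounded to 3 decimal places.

Taking (0, -4, 2) on L_1 with direction v = (0, -2, 5): w = M − (0, -4, 2) = (1, -1, 0), and w × v = (-5, -5, -2).
Distance = |w × v| / |v| = √54 / √29 ≈ 1.365.

1.365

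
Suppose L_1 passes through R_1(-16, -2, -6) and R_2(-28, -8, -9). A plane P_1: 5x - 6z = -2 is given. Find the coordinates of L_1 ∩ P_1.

A direction vector for L_1 is R_2 − R_1 = (-12, -6, -3).
Substitute r = (-16, -2, -6) + t(-12, -6, -3) into the plane: -44 + (-42)t = -2, so t = -1.
Intersection: (-16, -2, -6) + (-1)·(-12, -6, -3) = (-4, 4, -3).

(-4, 4, -3)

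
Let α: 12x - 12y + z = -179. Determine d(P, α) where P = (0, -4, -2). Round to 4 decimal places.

n·P − d = (12)·(0) + (-12)·(-4) + (1)·(-2) − (-179) = 225; |n| = √289.
Distance = |225| / √289 = 225/√289 ≈ 13.2353.

13.2353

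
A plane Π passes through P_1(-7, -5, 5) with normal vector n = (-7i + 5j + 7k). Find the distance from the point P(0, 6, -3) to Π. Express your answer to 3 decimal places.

4.508

Π: n·r = n·P_1 gives -7x + 5y + 7z = 59.
n·P − d = (-7)·(0) + (5)·(6) + (7)·(-3) − 59 = -50; |n| = √123.
Distance = |-50| / √123 = 50/√123 ≈ 4.508.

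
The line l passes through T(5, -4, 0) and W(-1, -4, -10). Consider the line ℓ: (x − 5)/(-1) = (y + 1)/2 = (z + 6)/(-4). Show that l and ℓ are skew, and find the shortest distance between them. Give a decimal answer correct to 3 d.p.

A direction vector for l is W − T = (-6, 0, -10).
ℓ has direction (-1, 2, -4) through (5, -1, -6).
Common perpendicular direction n = (-6, 0, -10) × (-1, 2, -4) = (20, -14, -12).
With w = (5, -1, -6) − (5, -4, 0) = (0, 3, -6), w · n = 30.
Since n ≠ 0 the lines are not parallel, and w · n = 30 ≠ 0 so they do not intersect; hence they are skew.
Distance = |w · n| / |n| = |30| / √740 ≈ 1.103.

1.103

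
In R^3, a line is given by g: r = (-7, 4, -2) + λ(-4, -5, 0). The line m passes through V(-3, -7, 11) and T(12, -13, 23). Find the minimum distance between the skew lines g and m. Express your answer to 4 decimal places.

A direction vector for m is T − V = (15, -6, 12).
Common perpendicular direction n = (-4, -5, 0) × (15, -6, 12) = (-60, 48, 99).
With w = (-3, -7, 11) − (-7, 4, -2) = (4, -11, 13), w · n = 519.
Distance = |w · n| / |n| = |519| / √15705 ≈ 4.1414.

4.1414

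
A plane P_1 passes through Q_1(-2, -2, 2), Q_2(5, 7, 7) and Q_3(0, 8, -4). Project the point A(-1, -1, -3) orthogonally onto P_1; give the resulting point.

(-3, 0, -2)

Q_1Q_2 = (7, 9, 5), Q_1Q_3 = (2, 10, -6); a normal to P_1 is Q_1Q_2 × Q_1Q_3 = (-104, 52, 52).
Using Q_1: P_1 has equation -104x + 52y + 52z = 208.
Foot = A − λn with λ = (n·A − d)/|n|² = (-104 − 208)/16224 = -1/52.
Foot = (-1, -1, -3) − (-1/52)·(-104, 52, 52) = (-3, 0, -2).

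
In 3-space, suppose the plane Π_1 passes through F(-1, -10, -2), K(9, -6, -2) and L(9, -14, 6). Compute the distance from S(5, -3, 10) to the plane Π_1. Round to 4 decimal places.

FK = (10, 4, 0), FL = (10, -4, 8); a normal to Π_1 is FK × FL = (32, -80, -80).
Using F: Π_1 has equation 32x - 80y - 80z = 928.
n·S − d = (32)·(5) + (-80)·(-3) + (-80)·(10) − 928 = -1328; |n| = √13824.
Distance = |-1328| / √13824 = 1328/√13824 ≈ 11.2949.

11.2949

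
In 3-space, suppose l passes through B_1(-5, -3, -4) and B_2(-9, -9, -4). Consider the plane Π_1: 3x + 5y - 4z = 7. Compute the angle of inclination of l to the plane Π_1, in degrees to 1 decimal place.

A direction vector for l is B_2 − B_1 = (-4, -6, 0).
sin θ = |n·v| / (|n||v|) = |-42| / (√50 · √52) = 0.82369.
θ ≈ 55.5°.

55.5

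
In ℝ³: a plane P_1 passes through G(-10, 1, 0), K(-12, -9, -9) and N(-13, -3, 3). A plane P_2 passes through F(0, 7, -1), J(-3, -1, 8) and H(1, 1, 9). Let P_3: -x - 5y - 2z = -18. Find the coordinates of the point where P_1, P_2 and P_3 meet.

(-5, 7, -6)

GK = (-2, -10, -9), GN = (-3, -4, 3); a normal to P_1 is GK × GN = (-66, 33, -22).
Using G: P_1 has equation -66x + 33y - 22z = 693.
FJ = (-3, -8, 9), FH = (1, -6, 10); a normal to P_2 is FJ × FH = (-26, 39, 26).
Using F: P_2 has equation -26x + 39y + 26z = 247.
Solving the 3×3 linear system -66x + 33y - 22z = 693, -26x + 39y + 26z = 247, -x - 5y - 2z = -18 (e.g. by elimination or Cramer's rule, determinant = -9724) gives (-5, 7, -6).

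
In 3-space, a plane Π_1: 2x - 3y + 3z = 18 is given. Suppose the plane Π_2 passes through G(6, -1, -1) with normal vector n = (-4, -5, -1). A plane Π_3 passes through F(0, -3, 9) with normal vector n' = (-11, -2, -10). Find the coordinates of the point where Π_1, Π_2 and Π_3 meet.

Π_2: n·r = n·G gives -4x - 5y - z = -18.
Π_3: n'·r = n'·F gives -11x - 2y - 10z = -84.
Solving the 3×3 linear system 2x - 3y + 3z = 18, -4x - 5y - z = -18, -11x - 2y - 10z = -84 (e.g. by elimination or Cramer's rule, determinant = 42) gives (0, 2, 8).

(0, 2, 8)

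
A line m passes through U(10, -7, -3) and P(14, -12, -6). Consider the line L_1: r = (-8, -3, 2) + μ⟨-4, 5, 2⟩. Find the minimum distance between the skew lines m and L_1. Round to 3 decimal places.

A direction vector for m is P − U = (4, -5, -3).
Common perpendicular direction n = (4, -5, -3) × (-4, 5, 2) = (5, 4, 0).
With w = (-8, -3, 2) − (10, -7, -3) = (-18, 4, 5), w · n = -74.
Distance = |w · n| / |n| = |-74| / √41 ≈ 11.557.

11.557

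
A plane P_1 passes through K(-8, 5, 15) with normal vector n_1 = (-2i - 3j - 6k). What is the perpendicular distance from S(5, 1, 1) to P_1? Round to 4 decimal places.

P_1: n_1·r = n_1·K gives -2x - 3y - 6z = -89.
n·S − d = (-2)·(5) + (-3)·(1) + (-6)·(1) − (-89) = 70; |n| = √49.
Distance = |70| / √49 = 70/√49 ≈ 10.0000.

10.0000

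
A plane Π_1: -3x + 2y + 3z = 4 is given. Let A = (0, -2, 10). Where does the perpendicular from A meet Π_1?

(3, -4, 7)

Foot = A − λn with λ = (n·A − d)/|n|² = (26 − 4)/22 = 1.
Foot = (0, -2, 10) − 1·(-3, 2, 3) = (3, -4, 7).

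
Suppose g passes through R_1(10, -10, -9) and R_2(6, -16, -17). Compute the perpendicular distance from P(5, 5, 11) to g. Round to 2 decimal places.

13.93

A direction vector for g is R_2 − R_1 = (-4, -6, -8).
Taking (10, -10, -9) on g with direction v = (-4, -6, -8): w = P − (10, -10, -9) = (-5, 15, 20), and w × v = (0, -120, 90).
Distance = |w × v| / |v| = √22500 / √116 ≈ 13.93.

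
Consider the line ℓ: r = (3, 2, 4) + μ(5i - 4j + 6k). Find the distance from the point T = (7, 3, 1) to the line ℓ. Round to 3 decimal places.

5.094

Taking (3, 2, 4) on ℓ with direction v = (5, -4, 6): w = T − (3, 2, 4) = (4, 1, -3), and w × v = (-6, -39, -21).
Distance = |w × v| / |v| = √1998 / √77 ≈ 5.094.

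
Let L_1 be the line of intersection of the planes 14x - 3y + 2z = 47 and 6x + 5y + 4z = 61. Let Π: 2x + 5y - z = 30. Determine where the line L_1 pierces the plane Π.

Direction of L_1: (14, -3, 2) × (6, 5, 4) = (-22, -44, 88).
A point on L_1: solving the two plane equations with x = 1 gives (1, -1, 15).
Substitute r = (1, -1, 15) + t(-22, -44, 88) into the plane: -18 + (-352)t = 30, so t = -3/22.
Intersection: (1, -1, 15) + (-3/22)·(-22, -44, 88) = (4, 5, 3).

(4, 5, 3)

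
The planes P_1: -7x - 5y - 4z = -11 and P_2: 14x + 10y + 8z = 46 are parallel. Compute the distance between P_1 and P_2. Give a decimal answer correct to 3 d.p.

Rescale P_2 by 1/(-2): -7x - 5y - 4z = -23. Then distance = |-11 − (-23)| / √90 ≈ 1.265.

1.265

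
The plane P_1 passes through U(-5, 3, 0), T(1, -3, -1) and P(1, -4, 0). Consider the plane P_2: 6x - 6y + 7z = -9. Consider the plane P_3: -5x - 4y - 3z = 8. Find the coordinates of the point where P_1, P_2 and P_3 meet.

(1, -1, -3)

UT = (6, -6, -1), UP = (6, -7, 0); a normal to P_1 is UT × UP = (-7, -6, -6).
Using U: P_1 has equation -7x - 6y - 6z = 17.
Solving the 3×3 linear system -7x - 6y - 6z = 17, 6x - 6y + 7z = -9, -5x - 4y - 3z = 8 (e.g. by elimination or Cramer's rule, determinant = 104) gives (1, -1, -3).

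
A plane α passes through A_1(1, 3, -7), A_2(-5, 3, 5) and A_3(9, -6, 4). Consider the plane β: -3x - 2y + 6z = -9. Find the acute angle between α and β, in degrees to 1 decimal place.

A_1A_2 = (-6, 0, 12), A_1A_3 = (8, -9, 11); a normal to α is A_1A_2 × A_1A_3 = (108, 162, 54).
Using A_1: α has equation 108x + 162y + 54z = 216.
cos θ = |n₁·n₂| / (|n₁||n₂|) = |-324| / (√40824 · √49).
θ = arccos(0.22908) ≈ 76.8°.

76.8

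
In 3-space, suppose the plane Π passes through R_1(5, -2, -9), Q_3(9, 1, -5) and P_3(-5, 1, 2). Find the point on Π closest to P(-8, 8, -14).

(-5, -4, -8)

R_1Q_3 = (4, 3, 4), R_1P_3 = (-10, 3, 11); a normal to Π is R_1Q_3 × R_1P_3 = (21, -84, 42).
Using R_1: Π has equation 21x - 84y + 42z = -105.
Foot = P − λn with λ = (n·P − d)/|n|² = (-1428 − (-105))/9261 = -1/7.
Foot = (-8, 8, -14) − (-1/7)·(21, -84, 42) = (-5, -4, -8).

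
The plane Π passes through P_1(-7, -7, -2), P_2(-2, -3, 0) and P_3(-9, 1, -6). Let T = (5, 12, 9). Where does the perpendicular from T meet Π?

P_1P_2 = (5, 4, 2), P_1P_3 = (-2, 8, -4); a normal to Π is P_1P_2 × P_1P_3 = (-32, 16, 48).
Using P_1: Π has equation -32x + 16y + 48z = 16.
Foot = T − λn with λ = (n·T − d)/|n|² = (464 − 16)/3584 = 1/8.
Foot = (5, 12, 9) − (1/8)·(-32, 16, 48) = (9, 10, 3).

(9, 10, 3)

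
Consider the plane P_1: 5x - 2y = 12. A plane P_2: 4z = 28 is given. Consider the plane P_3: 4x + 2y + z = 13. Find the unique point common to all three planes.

Solving the 3×3 linear system 5x - 2y = 12, 4z = 28, 4x + 2y + z = 13 (e.g. by elimination or Cramer's rule, determinant = -72) gives (2, -1, 7).

(2, -1, 7)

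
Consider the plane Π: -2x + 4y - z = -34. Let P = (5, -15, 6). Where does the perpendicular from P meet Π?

Foot = P − λn with λ = (n·P − d)/|n|² = (-76 − (-34))/21 = -2.
Foot = (5, -15, 6) − (-2)·(-2, 4, -1) = (1, -7, 4).

(1, -7, 4)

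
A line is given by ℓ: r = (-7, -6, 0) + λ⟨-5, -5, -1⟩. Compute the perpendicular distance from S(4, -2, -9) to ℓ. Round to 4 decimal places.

11.5147

Taking (-7, -6, 0) on ℓ with direction v = (-5, -5, -1): w = S − (-7, -6, 0) = (11, 4, -9), and w × v = (-49, 56, -35).
Distance = |w × v| / |v| = √6762 / √51 ≈ 11.5147.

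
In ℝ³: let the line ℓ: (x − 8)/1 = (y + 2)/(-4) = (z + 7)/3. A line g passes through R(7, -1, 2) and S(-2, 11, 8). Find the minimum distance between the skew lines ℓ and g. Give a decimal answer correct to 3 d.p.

2.605

ℓ has direction (1, -4, 3) through (8, -2, -7).
A direction vector for g is S − R = (-9, 12, 6).
Common perpendicular direction n = (1, -4, 3) × (-9, 12, 6) = (-60, -33, -24).
With w = (7, -1, 2) − (8, -2, -7) = (-1, 1, 9), w · n = -189.
Distance = |w · n| / |n| = |-189| / √5265 ≈ 2.605.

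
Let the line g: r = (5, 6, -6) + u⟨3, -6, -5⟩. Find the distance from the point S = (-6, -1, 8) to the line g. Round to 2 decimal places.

17.69

Taking (5, 6, -6) on g with direction v = (3, -6, -5): w = S − (5, 6, -6) = (-11, -7, 14), and w × v = (119, -13, 87).
Distance = |w × v| / |v| = √21899 / √70 ≈ 17.69.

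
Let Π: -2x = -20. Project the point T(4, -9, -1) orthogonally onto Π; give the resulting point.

(10, -9, -1)

Foot = T − λn with λ = (n·T − d)/|n|² = (-8 − (-20))/4 = 3.
Foot = (4, -9, -1) − 3·(-2, 0, 0) = (10, -9, -1).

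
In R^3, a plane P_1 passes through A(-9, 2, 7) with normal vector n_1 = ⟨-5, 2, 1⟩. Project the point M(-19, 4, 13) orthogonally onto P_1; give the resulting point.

P_1: n_1·r = n_1·A gives -5x + 2y + z = 56.
Foot = M − λn with λ = (n·M − d)/|n|² = (116 − 56)/30 = 2.
Foot = (-19, 4, 13) − 2·(-5, 2, 1) = (-9, 0, 11).

(-9, 0, 11)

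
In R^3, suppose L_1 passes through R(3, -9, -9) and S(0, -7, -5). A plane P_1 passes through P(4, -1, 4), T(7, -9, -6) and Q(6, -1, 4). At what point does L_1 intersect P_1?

A direction vector for L_1 is S − R = (-3, 2, 4).
PT = (3, -8, -10), PQ = (2, 0, 0); a normal to P_1 is PT × PQ = (0, -20, 16).
Using P: P_1 has equation -20y + 16z = 84.
Substitute r = (3, -9, -9) + t(-3, 2, 4) into the plane: 36 + 24t = 84, so t = 2.
Intersection: (3, -9, -9) + 2·(-3, 2, 4) = (-3, -5, -1).

(-3, -5, -1)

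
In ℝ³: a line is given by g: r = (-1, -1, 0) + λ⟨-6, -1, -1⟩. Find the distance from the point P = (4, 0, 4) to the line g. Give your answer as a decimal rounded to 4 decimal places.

3.1246

Taking (-1, -1, 0) on g with direction v = (-6, -1, -1): w = P − (-1, -1, 0) = (5, 1, 4), and w × v = (3, -19, 1).
Distance = |w × v| / |v| = √371 / √38 ≈ 3.1246.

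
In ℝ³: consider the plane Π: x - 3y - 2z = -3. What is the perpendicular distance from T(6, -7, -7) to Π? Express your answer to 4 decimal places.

n·T − d = (1)·(6) + (-3)·(-7) + (-2)·(-7) − (-3) = 44; |n| = √14.
Distance = |44| / √14 = 44/√14 ≈ 11.7595.

11.7595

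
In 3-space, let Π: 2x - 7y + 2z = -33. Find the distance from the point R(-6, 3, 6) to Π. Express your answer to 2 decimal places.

n·R − d = (2)·(-6) + (-7)·(3) + (2)·(6) − (-33) = 12; |n| = √57.
Distance = |12| / √57 = 12/√57 ≈ 1.59.

1.59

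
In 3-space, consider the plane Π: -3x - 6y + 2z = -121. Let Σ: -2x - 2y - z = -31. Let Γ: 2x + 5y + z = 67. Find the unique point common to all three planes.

(9, 12, -11)

Solving the 3×3 linear system -3x - 6y + 2z = -121, -2x - 2y - z = -31, 2x + 5y + z = 67 (e.g. by elimination or Cramer's rule, determinant = -21) gives (9, 12, -11).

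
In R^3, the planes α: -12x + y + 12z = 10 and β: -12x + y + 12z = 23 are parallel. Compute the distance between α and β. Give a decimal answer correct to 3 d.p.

0.765

Same normal n = (-12, 1, 12) with |n| = √289; distance = |10 − 23| / |n| = 13/√289 ≈ 0.765.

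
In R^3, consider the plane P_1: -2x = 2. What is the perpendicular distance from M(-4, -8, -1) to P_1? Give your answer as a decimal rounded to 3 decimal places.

3.000

n·M − d = (-2)·(-4) + (0)·(-8) + (0)·(-1) − 2 = 6; |n| = √4.
Distance = |6| / √4 = 6/√4 ≈ 3.000.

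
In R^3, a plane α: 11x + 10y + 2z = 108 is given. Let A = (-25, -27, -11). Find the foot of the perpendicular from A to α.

(8, 3, -5)

Foot = A − λn with λ = (n·A − d)/|n|² = (-567 − 108)/225 = -3.
Foot = (-25, -27, -11) − (-3)·(11, 10, 2) = (8, 3, -5).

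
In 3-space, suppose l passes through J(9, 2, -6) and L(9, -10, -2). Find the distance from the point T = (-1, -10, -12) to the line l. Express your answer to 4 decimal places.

13.7840

A direction vector for l is L − J = (0, -12, 4).
Taking (9, 2, -6) on l with direction v = (0, -12, 4): w = T − (9, 2, -6) = (-10, -12, -6), and w × v = (-120, 40, 120).
Distance = |w × v| / |v| = √30400 / √160 ≈ 13.7840.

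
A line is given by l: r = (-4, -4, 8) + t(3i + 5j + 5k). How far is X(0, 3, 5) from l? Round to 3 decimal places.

7.526

Taking (-4, -4, 8) on l with direction v = (3, 5, 5): w = X − (-4, -4, 8) = (4, 7, -3), and w × v = (50, -29, -1).
Distance = |w × v| / |v| = √3342 / √59 ≈ 7.526.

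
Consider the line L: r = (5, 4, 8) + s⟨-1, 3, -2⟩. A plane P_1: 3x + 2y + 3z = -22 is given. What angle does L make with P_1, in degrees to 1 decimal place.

sin θ = |n·v| / (|n||v|) = |-3| / (√22 · √14) = 0.17094.
θ ≈ 9.8°.

9.8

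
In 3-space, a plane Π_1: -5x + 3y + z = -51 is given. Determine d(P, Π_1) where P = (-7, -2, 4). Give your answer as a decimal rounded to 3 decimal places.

14.199

n·P − d = (-5)·(-7) + (3)·(-2) + (1)·(4) − (-51) = 84; |n| = √35.
Distance = |84| / √35 = 84/√35 ≈ 14.199.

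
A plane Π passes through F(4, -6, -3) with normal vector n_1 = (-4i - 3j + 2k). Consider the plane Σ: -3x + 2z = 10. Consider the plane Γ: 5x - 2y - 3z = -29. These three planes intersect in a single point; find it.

(-4, 6, -1)

Π: n_1·r = n_1·F gives -4x - 3y + 2z = -4.
Solving the 3×3 linear system -4x - 3y + 2z = -4, -3x + 2z = 10, 5x - 2y - 3z = -29 (e.g. by elimination or Cramer's rule, determinant = -7) gives (-4, 6, -1).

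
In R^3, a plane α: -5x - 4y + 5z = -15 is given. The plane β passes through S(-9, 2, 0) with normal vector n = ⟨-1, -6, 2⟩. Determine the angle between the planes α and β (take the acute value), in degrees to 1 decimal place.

41.4

β: n·r = n·S gives -x - 6y + 2z = -3.
cos θ = |n₁·n₂| / (|n₁||n₂|) = |39| / (√66 · √41).
θ = arccos(0.74972) ≈ 41.4°.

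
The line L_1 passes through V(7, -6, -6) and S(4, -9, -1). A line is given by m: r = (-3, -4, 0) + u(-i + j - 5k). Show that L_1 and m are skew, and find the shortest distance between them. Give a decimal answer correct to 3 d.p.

A direction vector for L_1 is S − V = (-3, -3, 5).
Common perpendicular direction n = (-3, -3, 5) × (-1, 1, -5) = (10, -20, -6).
With w = (-3, -4, 0) − (7, -6, -6) = (-10, 2, 6), w · n = -176.
Since n ≠ 0 the lines are not parallel, and w · n = -176 ≠ 0 so they do not intersect; hence they are skew.
Distance = |w · n| / |n| = |-176| / √536 ≈ 7.602.

7.602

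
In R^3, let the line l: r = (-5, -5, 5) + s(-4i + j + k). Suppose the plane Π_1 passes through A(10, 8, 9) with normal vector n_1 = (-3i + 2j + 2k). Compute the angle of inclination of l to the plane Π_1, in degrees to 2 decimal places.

66.16

Π_1: n_1·r = n_1·A gives -3x + 2y + 2z = 4.
sin θ = |n·v| / (|n||v|) = |16| / (√17 · √18) = 0.91466.
θ ≈ 66.16°.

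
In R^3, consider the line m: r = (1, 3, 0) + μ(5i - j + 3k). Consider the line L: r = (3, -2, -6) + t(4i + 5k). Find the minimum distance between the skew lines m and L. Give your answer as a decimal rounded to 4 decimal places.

Common perpendicular direction n = (5, -1, 3) × (4, 0, 5) = (-5, -13, 4).
With w = (3, -2, -6) − (1, 3, 0) = (2, -5, -6), w · n = 31.
Distance = |w · n| / |n| = |31| / √210 ≈ 2.1392.

2.1392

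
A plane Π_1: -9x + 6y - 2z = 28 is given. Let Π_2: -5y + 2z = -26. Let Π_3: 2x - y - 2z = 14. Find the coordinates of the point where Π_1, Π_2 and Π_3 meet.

Solving the 3×3 linear system -9x + 6y - 2z = 28, -5y + 2z = -26, 2x - y - 2z = 14 (e.g. by elimination or Cramer's rule, determinant = -104) gives (0, 2, -8).

(0, 2, -8)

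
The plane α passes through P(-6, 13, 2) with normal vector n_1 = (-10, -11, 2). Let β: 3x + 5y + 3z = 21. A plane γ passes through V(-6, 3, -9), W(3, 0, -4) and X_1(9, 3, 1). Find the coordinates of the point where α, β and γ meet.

(-3, 9, -5)

α: n_1·r = n_1·P gives -10x - 11y + 2z = -79.
VW = (9, -3, 5), VX_1 = (15, 0, 10); a normal to γ is VW × VX_1 = (-30, -15, 45).
Using V: γ has equation -30x - 15y + 45z = -270.
Solving the 3×3 linear system -10x - 11y + 2z = -79, 3x + 5y + 3z = 21, -30x - 15y + 45z = -270 (e.g. by elimination or Cramer's rule, determinant = -15) gives (-3, 9, -5).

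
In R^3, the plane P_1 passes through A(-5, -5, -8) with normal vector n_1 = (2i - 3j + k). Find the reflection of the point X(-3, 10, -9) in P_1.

P_1: n_1·r = n_1·A gives 2x - 3y + z = -3.
λ = (n·X − d)/|n|² = (-45 − (-3))/14 = -3.
Reflection = X − 2λn = (-3, 10, -9) − (-6)·(2, -3, 1) = (9, -8, -3).

(9, -8, -3)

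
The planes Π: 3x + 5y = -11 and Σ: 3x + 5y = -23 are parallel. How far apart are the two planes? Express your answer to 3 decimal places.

Same normal n = (3, 5, 0) with |n| = √34; distance = |-11 − (-23)| / |n| = 12/√34 ≈ 2.058.

2.058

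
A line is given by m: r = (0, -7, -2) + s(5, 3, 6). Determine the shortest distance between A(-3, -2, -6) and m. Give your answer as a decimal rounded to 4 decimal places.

Taking (0, -7, -2) on m with direction v = (5, 3, 6): w = A − (0, -7, -2) = (-3, 5, -4), and w × v = (42, -2, -34).
Distance = |w × v| / |v| = √2924 / √70 ≈ 6.4631.

6.4631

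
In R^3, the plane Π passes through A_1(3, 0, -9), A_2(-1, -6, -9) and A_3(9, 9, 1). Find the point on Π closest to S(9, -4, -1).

A_1A_2 = (-4, -6, 0), A_1A_3 = (6, 9, 10); a normal to Π is A_1A_2 × A_1A_3 = (-60, 40, 0).
Using A_1: Π has equation -60x + 40y = -180.
Foot = S − λn with λ = (n·S − d)/|n|² = (-700 − (-180))/5200 = -1/10.
Foot = (9, -4, -1) − (-1/10)·(-60, 40, 0) = (3, 0, -1).

(3, 0, -1)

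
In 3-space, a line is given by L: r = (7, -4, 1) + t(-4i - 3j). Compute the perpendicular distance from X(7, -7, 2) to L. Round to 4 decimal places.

Taking (7, -4, 1) on L with direction v = (-4, -3, 0): w = X − (7, -4, 1) = (0, -3, 1), and w × v = (3, -4, -12).
Distance = |w × v| / |v| = √169 / √25 ≈ 2.6000.

2.6000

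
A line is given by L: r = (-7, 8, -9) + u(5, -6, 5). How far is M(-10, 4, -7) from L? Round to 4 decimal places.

4.9802

Taking (-7, 8, -9) on L with direction v = (5, -6, 5): w = M − (-7, 8, -9) = (-3, -4, 2), and w × v = (-8, 25, 38).
Distance = |w × v| / |v| = √2133 / √86 ≈ 4.9802.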